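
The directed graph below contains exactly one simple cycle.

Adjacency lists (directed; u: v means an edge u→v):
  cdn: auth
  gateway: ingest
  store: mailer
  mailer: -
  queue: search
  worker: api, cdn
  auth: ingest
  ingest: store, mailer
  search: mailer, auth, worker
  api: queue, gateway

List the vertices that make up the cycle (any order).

api, queue, search, worker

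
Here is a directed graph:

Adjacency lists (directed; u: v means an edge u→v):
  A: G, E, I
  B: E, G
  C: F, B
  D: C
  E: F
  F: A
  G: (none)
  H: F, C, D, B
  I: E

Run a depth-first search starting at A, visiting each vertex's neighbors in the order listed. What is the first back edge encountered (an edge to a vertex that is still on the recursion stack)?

F→A

DFS from A (visiting each vertex's neighbors in the order listed); mark gray on enter, black on exit:
A gray
  G gray
  G black
  E gray
    F gray
      F→A: A is gray → back edge
First back edge: F → A.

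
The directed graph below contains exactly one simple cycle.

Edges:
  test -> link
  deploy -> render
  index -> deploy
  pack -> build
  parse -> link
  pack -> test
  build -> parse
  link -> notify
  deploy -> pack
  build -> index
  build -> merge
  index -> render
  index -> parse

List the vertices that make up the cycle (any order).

pack, build, index, deploy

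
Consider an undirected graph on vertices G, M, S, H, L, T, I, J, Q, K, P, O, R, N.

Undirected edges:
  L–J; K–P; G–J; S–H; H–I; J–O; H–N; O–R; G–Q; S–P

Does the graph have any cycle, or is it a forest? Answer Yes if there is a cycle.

No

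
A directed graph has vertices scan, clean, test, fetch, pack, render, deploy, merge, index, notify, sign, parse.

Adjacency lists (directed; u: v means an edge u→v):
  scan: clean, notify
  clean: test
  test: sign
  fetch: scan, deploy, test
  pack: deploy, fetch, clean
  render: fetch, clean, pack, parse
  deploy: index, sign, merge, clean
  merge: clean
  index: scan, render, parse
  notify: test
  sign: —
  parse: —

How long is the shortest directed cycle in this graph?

4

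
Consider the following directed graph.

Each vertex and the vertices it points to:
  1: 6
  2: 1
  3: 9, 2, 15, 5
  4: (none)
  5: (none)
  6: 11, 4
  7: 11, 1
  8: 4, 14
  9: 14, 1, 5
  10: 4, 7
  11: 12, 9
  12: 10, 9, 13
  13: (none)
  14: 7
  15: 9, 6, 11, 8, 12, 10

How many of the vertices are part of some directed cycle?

A vertex is on a directed cycle iff it belongs to a strongly connected component of size ≥ 2 (or has a self-loop).
The vertices on cycles are {1, 6, 7, 9, 10, 11, 12, 14} — 8 in total.

8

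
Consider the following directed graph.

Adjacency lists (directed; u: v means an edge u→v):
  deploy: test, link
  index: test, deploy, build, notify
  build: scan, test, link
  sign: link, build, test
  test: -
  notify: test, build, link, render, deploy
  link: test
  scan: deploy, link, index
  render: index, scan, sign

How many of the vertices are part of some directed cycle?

A vertex is on a directed cycle iff it belongs to a strongly connected component of size ≥ 2 (or has a self-loop).
The vertices on cycles are {scan, sign, build, index, notify, render} — 6 in total.

6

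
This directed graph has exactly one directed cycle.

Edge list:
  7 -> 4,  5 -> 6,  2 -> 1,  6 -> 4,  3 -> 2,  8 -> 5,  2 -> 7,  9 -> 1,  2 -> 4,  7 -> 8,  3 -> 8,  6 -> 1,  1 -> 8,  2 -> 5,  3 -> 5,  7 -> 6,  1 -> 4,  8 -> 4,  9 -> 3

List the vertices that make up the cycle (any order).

DFS with gray/black marking from 5:
5 gray
  6 gray
    4 gray
    4 black
    1 gray
      1→4: 4 black — skip
      8 gray
        8→4: 4 black — skip
        8→5: 5 is gray → back edge
Back edge closes the cycle 5 → 6 → 1 → 8 → 5; its vertices are {1, 5, 6, 8}.

1, 5, 6, 8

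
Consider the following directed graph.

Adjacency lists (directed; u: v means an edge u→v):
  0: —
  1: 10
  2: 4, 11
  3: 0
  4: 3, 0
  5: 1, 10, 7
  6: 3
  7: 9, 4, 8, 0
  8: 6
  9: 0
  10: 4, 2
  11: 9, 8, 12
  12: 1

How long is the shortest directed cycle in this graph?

For each vertex v, BFS finds the shortest path from v back to v.
The shortest such closed walk is 10 → 2 → 11 → 12 → 1 → 10, length 5.

5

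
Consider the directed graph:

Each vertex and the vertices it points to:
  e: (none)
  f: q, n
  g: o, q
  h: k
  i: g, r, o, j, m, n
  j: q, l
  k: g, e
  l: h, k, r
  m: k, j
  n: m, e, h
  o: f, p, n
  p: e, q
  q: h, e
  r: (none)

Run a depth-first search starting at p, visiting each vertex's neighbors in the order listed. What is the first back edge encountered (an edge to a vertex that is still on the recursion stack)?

f->q

DFS from p (visiting each vertex's neighbors in the order listed); mark gray on enter, black on exit:
p gray
  e gray
  e black
  q gray
    h gray
      k gray
        g gray
          o gray
            f gray
              f→q: q is gray → back edge
First back edge: f → q.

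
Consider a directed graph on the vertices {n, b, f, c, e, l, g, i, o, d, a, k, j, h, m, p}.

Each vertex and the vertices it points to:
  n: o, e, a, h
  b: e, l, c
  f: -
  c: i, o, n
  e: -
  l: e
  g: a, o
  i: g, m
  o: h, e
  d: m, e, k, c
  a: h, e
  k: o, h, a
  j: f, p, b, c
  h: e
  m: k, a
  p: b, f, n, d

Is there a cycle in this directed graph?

DFS with white/gray/black marking, starting from d:
d gray
  m gray
    k gray
      o gray
        h gray
          e gray
          e black
        h black
        o→e: e black — skip
      o black
      k→h: h black — skip
      a gray
        a→h: h black — skip
        a→e: e black — skip
      a black
    k black
    m→a: a black — skip
  m black
  d→e: e black — skip
  d→k: k black — skip
  c gray
    i gray
      g gray
        g→a: a black — skip
        g→o: o black — skip
      g black
      i→m: m black — skip
    i black
    c→o: o black — skip
    n gray
      n→o: o black — skip
      n→e: e black — skip
      n→a: a black — skip
      n→h: h black — skip
    n black
  c black
d black
b gray
  b→e: e black — skip
  l gray
    l→e: e black — skip
  l black
  b→c: c black — skip
b black
f gray
f black
j gray
  j→f: f black — skip
  p gray
    p→b: b black — skip
    p→f: f black — skip
    p→n: n black — skip
    p→d: d black — skip
  p black
  j→b: b black — skip
  j→c: c black — skip
j black
Every edge goes to a white or black vertex — no back edge, so the graph is acyclic.

No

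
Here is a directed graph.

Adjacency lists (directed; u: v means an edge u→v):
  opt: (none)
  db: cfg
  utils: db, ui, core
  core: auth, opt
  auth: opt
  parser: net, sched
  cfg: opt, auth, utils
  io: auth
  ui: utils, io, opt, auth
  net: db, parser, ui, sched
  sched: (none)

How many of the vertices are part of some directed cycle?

A vertex is on a directed cycle iff it belongs to a strongly connected component of size ≥ 2 (or has a self-loop).
The vertices on cycles are {db, ui, cfg, net, utils, parser} — 6 in total.

6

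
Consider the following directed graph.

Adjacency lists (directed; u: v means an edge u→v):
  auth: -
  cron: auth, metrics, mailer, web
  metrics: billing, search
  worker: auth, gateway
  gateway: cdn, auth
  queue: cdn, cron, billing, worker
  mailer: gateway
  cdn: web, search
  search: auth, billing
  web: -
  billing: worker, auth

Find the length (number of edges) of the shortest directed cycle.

For each vertex v, BFS finds the shortest path from v back to v.
The shortest such closed walk is cdn → search → billing → worker → gateway → cdn, length 5.

5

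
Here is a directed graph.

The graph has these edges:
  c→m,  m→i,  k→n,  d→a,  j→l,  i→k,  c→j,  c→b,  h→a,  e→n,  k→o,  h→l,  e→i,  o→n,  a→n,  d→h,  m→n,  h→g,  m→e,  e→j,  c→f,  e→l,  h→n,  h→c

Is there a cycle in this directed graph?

No

DFS with white/gray/black marking, starting from e:
e gray
  n gray
  n black
  i gray
    k gray
      o gray
        o→n: n black — skip
      o black
      k→n: n black — skip
    k black
  i black
  l gray
  l black
  j gray
    j→l: l black — skip
  j black
e black
f gray
f black
b gray
b black
m gray
  m→n: n black — skip
  m→e: e black — skip
  m→i: i black — skip
m black
d gray
  h gray
    h→n: n black — skip
    c gray
      c→f: f black — skip
      c→b: b black — skip
      c→m: m black — skip
      c→j: j black — skip
    c black
    h→l: l black — skip
    g gray
    g black
    a gray
      a→n: n black — skip
    a black
  h black
  d→a: a black — skip
d black
Every edge goes to a white or black vertex — no back edge, so the graph is acyclic.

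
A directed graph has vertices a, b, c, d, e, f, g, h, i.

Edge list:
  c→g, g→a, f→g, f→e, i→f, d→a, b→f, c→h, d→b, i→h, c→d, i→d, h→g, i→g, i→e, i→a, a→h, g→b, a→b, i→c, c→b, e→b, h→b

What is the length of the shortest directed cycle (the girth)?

For each vertex v, BFS finds the shortest path from v back to v.
The shortest such closed walk is e → b → f → e, length 3.

3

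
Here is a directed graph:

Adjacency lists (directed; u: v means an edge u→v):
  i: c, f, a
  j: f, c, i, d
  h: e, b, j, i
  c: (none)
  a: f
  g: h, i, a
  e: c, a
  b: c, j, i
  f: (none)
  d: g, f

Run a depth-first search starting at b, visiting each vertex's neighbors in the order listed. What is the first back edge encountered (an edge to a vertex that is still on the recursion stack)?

h->b

DFS from b (visiting each vertex's neighbors in the order listed); mark gray on enter, black on exit:
b gray
  c gray
  c black
  j gray
    f gray
    f black
    j→c: c black — skip
    i gray
      i→c: c black — skip
      i→f: f black — skip
      a gray
        a→f: f black — skip
      a black
    i black
    d gray
      g gray
        h gray
          e gray
            e→c: c black — skip
            e→a: a black — skip
          e black
          h→b: b is gray → back edge
First back edge: h → b.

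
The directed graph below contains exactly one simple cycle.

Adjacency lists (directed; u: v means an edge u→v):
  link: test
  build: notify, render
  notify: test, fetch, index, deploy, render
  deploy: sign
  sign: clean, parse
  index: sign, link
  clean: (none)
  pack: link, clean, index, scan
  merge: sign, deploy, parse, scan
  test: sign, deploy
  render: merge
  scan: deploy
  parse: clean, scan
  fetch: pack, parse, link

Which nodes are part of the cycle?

scan, sign, parse, deploy

DFS with gray/black marking from scan:
scan gray
  deploy gray
    sign gray
      clean gray
      clean black
      parse gray
        parse→clean: clean black — skip
        parse→scan: scan is gray → back edge
Back edge closes the cycle scan → deploy → sign → parse → scan; its vertices are {scan, sign, parse, deploy}.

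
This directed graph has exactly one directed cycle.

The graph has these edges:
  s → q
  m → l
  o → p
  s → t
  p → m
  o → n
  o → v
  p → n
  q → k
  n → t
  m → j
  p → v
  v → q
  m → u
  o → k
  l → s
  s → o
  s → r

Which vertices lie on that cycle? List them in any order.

DFS with gray/black marking from s:
s gray
  r gray
  r black
  t gray
  t black
  o gray
    n gray
      n→t: t black — skip
    n black
    k gray
    k black
    p gray
      v gray
        q gray
          q→k: k black — skip
        q black
      v black
      m gray
        l gray
          l→s: s is gray → back edge
Back edge closes the cycle s → o → p → m → l → s; its vertices are {l, m, o, p, s}.

l, m, o, p, s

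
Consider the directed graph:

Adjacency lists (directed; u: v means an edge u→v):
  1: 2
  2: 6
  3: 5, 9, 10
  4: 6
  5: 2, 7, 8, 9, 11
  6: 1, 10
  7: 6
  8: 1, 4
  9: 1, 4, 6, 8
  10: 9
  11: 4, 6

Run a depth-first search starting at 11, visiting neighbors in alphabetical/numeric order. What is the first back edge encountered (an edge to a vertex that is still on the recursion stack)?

2->6

DFS from 11 (visiting neighbors in alphabetical/numeric order); mark gray on enter, black on exit:
11 gray
  4 gray
    6 gray
      1 gray
        2 gray
          2→6: 6 is gray → back edge
First back edge: 2 → 6.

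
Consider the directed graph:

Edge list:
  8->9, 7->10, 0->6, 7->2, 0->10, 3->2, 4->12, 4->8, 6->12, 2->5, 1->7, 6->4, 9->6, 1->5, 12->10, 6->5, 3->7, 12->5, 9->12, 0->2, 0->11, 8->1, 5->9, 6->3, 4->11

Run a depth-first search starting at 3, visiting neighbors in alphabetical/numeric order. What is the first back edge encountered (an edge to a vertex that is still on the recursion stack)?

6→3

DFS from 3 (visiting neighbors in alphabetical/numeric order); mark gray on enter, black on exit:
3 gray
  2 gray
    5 gray
      9 gray
        6 gray
          6→3: 3 is gray → back edge
First back edge: 6 → 3.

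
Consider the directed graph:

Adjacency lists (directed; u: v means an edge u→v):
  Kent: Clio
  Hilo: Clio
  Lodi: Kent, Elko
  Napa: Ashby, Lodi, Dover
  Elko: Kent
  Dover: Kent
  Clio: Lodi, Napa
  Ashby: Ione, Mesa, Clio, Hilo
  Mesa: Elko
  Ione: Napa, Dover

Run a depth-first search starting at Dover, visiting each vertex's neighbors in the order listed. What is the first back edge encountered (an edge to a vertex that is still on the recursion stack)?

Lodi->Kent

DFS from Dover (visiting each vertex's neighbors in the order listed); mark gray on enter, black on exit:
Dover gray
  Kent gray
    Clio gray
      Lodi gray
        Lodi→Kent: Kent is gray → back edge
First back edge: Lodi → Kent.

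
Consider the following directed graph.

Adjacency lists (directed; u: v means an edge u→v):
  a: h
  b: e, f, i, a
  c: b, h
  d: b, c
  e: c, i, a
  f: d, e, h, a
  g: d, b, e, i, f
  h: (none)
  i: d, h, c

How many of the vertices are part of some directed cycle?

A vertex is on a directed cycle iff it belongs to a strongly connected component of size ≥ 2 (or has a self-loop).
The vertices on cycles are {b, c, d, e, f, i} — 6 in total.

6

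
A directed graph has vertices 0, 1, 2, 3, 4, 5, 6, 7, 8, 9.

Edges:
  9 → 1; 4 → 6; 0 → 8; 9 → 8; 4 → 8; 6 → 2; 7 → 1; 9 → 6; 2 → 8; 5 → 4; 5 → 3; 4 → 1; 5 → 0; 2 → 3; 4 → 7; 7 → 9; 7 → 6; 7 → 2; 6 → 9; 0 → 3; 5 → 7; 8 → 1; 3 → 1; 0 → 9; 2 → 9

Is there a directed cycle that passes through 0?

No

0 lies on a cycle iff there is a path from 0 back to itself.
Exploring from 0, it never reaches itself; equivalently, its strongly connected component is a singleton.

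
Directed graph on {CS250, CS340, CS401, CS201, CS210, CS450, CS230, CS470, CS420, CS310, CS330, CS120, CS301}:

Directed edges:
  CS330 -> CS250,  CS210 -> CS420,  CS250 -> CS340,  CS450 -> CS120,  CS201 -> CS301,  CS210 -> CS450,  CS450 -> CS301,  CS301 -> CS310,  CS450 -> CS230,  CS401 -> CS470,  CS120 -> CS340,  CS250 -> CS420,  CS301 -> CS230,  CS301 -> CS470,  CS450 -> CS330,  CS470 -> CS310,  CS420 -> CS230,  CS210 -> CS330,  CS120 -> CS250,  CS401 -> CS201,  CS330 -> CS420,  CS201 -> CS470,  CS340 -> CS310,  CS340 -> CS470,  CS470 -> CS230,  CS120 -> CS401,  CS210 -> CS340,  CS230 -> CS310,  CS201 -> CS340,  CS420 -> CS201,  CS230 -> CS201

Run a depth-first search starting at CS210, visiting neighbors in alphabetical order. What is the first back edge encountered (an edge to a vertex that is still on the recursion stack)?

CS301->CS230

DFS from CS210 (visiting neighbors in alphabetical order); mark gray on enter, black on exit:
CS210 gray
  CS330 gray
    CS250 gray
      CS340 gray
        CS310 gray
        CS310 black
        CS470 gray
          CS230 gray
            CS201 gray
              CS301 gray
                CS301→CS230: CS230 is gray → back edge
First back edge: CS301 → CS230.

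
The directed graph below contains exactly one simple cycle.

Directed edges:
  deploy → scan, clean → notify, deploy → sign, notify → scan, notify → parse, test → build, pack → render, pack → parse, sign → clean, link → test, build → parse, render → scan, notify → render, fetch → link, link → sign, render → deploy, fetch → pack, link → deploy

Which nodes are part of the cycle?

sign, clean, deploy, notify, render

DFS with gray/black marking from sign:
sign gray
  clean gray
    notify gray
      scan gray
      scan black
      render gray
        render→scan: scan black — skip
        deploy gray
          deploy→sign: sign is gray → back edge
Back edge closes the cycle sign → clean → notify → render → deploy → sign; its vertices are {sign, clean, deploy, notify, render}.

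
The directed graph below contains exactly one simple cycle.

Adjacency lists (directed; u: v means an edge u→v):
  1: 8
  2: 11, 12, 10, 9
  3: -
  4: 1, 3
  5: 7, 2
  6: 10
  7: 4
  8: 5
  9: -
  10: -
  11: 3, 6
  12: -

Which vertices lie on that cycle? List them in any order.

1, 4, 5, 7, 8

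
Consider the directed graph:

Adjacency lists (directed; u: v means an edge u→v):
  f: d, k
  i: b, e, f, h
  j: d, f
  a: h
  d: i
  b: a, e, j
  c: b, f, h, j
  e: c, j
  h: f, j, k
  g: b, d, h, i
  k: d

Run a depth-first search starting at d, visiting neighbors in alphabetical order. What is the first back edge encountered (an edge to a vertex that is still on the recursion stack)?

DFS from d (visiting neighbors in alphabetical order); mark gray on enter, black on exit:
d gray
  i gray
    b gray
      a gray
        h gray
          f gray
            f→d: d is gray → back edge
First back edge: f → d.

f→d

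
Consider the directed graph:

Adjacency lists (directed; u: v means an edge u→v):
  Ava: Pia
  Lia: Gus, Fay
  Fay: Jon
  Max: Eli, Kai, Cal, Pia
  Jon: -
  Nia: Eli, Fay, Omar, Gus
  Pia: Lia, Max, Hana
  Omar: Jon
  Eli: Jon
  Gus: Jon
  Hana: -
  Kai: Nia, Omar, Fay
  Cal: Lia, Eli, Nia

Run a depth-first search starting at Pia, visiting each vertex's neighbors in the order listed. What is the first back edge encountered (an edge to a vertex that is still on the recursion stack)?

DFS from Pia (visiting each vertex's neighbors in the order listed); mark gray on enter, black on exit:
Pia gray
  Lia gray
    Gus gray
      Jon gray
      Jon black
    Gus black
    Fay gray
      Fay→Jon: Jon black — skip
    Fay black
  Lia black
  Max gray
    Eli gray
      Eli→Jon: Jon black — skip
    Eli black
    Kai gray
      Nia gray
        Nia→Eli: Eli black — skip
        Nia→Fay: Fay black — skip
        Omar gray
          Omar→Jon: Jon black — skip
        Omar black
        Nia→Gus: Gus black — skip
      Nia black
      Kai→Omar: Omar black — skip
      Kai→Fay: Fay black — skip
    Kai black
    Cal gray
      Cal→Lia: Lia black — skip
      Cal→Eli: Eli black — skip
      Cal→Nia: Nia black — skip
    Cal black
    Max→Pia: Pia is gray → back edge
First back edge: Max → Pia.

Max→Pia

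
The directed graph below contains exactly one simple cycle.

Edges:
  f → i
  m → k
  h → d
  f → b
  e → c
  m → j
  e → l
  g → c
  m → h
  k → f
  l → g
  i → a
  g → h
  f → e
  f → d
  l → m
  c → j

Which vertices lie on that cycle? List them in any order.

DFS with gray/black marking from k:
k gray
  f gray
    i gray
      a gray
      a black
    i black
    b gray
    b black
    e gray
      c gray
        j gray
        j black
      c black
      l gray
        m gray
          m→j: j black — skip
          h gray
            d gray
            d black
          h black
          m→k: k is gray → back edge
Back edge closes the cycle k → f → e → l → m → k; its vertices are {e, f, k, l, m}.

e, f, k, l, m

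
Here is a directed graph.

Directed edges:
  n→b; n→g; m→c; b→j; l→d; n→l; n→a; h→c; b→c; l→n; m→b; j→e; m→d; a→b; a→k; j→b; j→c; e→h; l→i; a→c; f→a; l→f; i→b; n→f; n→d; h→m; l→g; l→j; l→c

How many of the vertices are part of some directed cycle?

7

A vertex is on a directed cycle iff it belongs to a strongly connected component of size ≥ 2 (or has a self-loop).
The vertices on cycles are {b, e, h, j, l, m, n} — 7 in total.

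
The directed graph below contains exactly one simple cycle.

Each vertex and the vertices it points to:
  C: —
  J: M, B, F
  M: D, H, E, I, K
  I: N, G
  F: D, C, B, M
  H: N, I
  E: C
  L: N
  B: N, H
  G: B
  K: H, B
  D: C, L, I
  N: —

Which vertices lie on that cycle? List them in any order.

B, G, H, I

DFS with gray/black marking from H:
H gray
  N gray
  N black
  I gray
    I→N: N black — skip
    G gray
      B gray
        B→N: N black — skip
        B→H: H is gray → back edge
Back edge closes the cycle H → I → G → B → H; its vertices are {B, G, H, I}.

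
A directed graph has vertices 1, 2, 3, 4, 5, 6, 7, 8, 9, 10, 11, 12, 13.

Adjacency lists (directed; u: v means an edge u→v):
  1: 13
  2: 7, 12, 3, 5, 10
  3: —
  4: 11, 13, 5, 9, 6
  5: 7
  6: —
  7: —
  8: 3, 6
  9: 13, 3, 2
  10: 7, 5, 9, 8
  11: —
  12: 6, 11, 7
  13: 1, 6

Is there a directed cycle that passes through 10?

10 is on a cycle iff 10 can reach itself via ≥1 edge.
10 → 9 → 2 → 10 — yes.

Yes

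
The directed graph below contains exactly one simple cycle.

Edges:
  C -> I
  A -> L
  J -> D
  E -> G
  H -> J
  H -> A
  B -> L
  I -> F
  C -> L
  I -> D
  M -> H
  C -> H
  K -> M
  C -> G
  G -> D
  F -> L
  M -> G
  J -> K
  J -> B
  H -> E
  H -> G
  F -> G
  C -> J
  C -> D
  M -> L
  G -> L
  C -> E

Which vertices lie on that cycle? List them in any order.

H, J, K, M

DFS with gray/black marking from H:
H gray
  J gray
    D gray
    D black
    B gray
      L gray
      L black
    B black
    K gray
      M gray
        M→H: H is gray → back edge
Back edge closes the cycle H → J → K → M → H; its vertices are {H, J, K, M}.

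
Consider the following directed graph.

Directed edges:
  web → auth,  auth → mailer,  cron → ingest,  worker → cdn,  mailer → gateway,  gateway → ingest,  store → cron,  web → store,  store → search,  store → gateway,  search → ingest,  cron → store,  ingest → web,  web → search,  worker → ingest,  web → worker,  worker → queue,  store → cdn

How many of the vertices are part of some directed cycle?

A vertex is on a directed cycle iff it belongs to a strongly connected component of size ≥ 2 (or has a self-loop).
The vertices on cycles are {web, auth, cron, store, ingest, mailer, search, worker, gateway} — 9 in total.

9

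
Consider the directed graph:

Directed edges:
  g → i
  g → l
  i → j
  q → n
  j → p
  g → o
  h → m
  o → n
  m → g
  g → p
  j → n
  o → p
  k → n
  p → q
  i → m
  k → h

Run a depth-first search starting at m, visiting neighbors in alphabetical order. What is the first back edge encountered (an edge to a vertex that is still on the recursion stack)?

i→m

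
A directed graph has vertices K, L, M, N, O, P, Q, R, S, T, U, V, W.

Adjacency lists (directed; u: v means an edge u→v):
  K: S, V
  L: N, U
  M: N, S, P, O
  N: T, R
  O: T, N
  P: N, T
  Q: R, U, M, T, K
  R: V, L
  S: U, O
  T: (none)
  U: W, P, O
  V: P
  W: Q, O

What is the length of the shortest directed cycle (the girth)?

3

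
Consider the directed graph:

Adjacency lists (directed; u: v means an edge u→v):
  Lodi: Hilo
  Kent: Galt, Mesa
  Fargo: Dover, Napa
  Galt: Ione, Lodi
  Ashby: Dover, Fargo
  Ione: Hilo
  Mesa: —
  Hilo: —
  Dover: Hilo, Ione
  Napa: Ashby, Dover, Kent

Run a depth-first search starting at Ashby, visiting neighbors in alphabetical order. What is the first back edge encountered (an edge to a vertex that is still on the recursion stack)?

DFS from Ashby (visiting neighbors in alphabetical order); mark gray on enter, black on exit:
Ashby gray
  Dover gray
    Hilo gray
    Hilo black
    Ione gray
      Ione→Hilo: Hilo black — skip
    Ione black
  Dover black
  Fargo gray
    Fargo→Dover: Dover black — skip
    Napa gray
      Napa→Ashby: Ashby is gray → back edge
First back edge: Napa → Ashby.

Napa->Ashby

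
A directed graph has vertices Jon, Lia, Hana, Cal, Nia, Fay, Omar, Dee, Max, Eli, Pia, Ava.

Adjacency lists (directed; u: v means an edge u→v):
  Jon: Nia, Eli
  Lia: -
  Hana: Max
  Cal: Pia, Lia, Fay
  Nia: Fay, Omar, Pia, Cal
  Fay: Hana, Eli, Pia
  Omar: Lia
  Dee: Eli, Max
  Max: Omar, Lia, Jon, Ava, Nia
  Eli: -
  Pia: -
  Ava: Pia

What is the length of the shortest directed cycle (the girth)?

4

For each vertex v, BFS finds the shortest path from v back to v.
The shortest such closed walk is Max → Nia → Fay → Hana → Max, length 4.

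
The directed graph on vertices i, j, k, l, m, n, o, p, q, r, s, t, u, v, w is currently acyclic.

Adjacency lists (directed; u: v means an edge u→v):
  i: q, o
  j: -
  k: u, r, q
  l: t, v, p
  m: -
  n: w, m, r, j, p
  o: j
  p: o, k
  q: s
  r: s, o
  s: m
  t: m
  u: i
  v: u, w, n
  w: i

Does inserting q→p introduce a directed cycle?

Yes

Adding q→p creates a cycle iff p can already reach q.
Path from p: p → k → q.
So p → … → q → p is a cycle.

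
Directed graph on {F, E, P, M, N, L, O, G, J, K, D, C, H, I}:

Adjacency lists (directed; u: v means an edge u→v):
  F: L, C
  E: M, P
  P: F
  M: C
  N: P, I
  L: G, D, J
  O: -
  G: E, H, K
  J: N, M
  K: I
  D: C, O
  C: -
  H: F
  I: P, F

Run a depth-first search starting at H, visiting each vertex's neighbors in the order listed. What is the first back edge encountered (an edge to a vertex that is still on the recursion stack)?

DFS from H (visiting each vertex's neighbors in the order listed); mark gray on enter, black on exit:
H gray
  F gray
    L gray
      G gray
        E gray
          M gray
            C gray
            C black
          M black
          P gray
            P→F: F is gray → back edge
First back edge: P → F.

P→F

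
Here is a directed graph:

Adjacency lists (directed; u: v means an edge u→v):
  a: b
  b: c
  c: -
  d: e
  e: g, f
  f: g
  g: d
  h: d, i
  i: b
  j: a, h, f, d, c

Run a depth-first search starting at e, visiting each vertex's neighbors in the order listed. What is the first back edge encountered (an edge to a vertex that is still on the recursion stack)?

DFS from e (visiting each vertex's neighbors in the order listed); mark gray on enter, black on exit:
e gray
  g gray
    d gray
      d→e: e is gray → back edge
First back edge: d → e.

d→e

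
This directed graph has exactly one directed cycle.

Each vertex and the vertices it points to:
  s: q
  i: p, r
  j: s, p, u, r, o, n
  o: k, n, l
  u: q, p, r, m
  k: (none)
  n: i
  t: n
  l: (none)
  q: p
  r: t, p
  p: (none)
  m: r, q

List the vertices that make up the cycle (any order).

DFS with gray/black marking from r:
r gray
  t gray
    n gray
      i gray
        p gray
        p black
        i→r: r is gray → back edge
Back edge closes the cycle r → t → n → i → r; its vertices are {i, n, r, t}.

i, n, r, t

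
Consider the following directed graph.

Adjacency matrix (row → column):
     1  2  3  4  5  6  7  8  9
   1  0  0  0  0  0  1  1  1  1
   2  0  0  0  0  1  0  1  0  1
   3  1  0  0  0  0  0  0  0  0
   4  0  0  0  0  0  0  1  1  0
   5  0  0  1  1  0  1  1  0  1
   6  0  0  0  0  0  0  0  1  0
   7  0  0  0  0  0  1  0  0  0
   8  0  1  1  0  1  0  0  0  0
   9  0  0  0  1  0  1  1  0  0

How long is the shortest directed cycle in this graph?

For each vertex v, BFS finds the shortest path from v back to v.
The shortest such closed walk is 8 → 3 → 1 → 8, length 3.

3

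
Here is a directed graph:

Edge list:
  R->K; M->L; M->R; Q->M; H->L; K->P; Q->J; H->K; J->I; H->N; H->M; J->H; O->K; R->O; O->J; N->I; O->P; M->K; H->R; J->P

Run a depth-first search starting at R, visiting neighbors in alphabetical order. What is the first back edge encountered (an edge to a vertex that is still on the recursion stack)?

M→R

DFS from R (visiting neighbors in alphabetical order); mark gray on enter, black on exit:
R gray
  K gray
    P gray
    P black
  K black
  O gray
    J gray
      H gray
        H→K: K black — skip
        L gray
        L black
        M gray
          M→K: K black — skip
          M→L: L black — skip
          M→R: R is gray → back edge
First back edge: M → R.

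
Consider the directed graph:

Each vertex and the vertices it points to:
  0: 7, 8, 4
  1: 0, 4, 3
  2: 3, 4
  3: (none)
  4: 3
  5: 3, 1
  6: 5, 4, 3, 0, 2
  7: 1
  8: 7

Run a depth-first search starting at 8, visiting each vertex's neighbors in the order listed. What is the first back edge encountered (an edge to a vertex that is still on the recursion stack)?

0->7

DFS from 8 (visiting each vertex's neighbors in the order listed); mark gray on enter, black on exit:
8 gray
  7 gray
    1 gray
      0 gray
        0→7: 7 is gray → back edge
First back edge: 0 → 7.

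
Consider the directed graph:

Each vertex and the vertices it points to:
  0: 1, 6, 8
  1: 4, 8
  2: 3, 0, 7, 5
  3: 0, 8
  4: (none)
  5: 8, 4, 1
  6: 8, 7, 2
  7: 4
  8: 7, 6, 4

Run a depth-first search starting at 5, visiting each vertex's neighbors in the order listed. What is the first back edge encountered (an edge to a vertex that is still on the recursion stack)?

6->8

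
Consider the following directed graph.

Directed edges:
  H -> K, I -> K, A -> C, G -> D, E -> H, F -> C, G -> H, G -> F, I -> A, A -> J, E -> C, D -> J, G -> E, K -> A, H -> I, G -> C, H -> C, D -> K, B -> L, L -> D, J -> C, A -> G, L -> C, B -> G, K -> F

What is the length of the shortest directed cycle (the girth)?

4

For each vertex v, BFS finds the shortest path from v back to v.
The shortest such closed walk is G → D → K → A → G, length 4.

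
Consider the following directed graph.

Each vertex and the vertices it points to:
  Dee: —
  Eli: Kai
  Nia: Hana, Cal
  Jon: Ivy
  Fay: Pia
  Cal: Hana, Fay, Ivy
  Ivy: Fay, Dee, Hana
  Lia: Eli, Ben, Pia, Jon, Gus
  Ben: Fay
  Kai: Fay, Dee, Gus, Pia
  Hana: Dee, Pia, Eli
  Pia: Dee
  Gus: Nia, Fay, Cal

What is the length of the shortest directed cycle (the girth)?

5

For each vertex v, BFS finds the shortest path from v back to v.
The shortest such closed walk is Gus → Nia → Hana → Eli → Kai → Gus, length 5.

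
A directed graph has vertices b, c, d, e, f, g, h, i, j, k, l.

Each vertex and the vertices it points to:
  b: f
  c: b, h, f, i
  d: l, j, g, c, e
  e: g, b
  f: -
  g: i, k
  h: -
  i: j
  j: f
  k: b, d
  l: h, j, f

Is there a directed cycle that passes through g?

Yes

g is on a cycle iff g can reach itself via ≥1 edge.
g → k → d → g — yes.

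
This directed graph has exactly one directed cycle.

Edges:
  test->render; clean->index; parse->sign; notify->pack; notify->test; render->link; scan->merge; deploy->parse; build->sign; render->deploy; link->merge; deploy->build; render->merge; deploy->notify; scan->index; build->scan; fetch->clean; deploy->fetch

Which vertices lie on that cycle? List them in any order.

test, deploy, notify, render

DFS with gray/black marking from deploy:
deploy gray
  fetch gray
    clean gray
      index gray
      index black
    clean black
  fetch black
  parse gray
    sign gray
    sign black
  parse black
  build gray
    build→sign: sign black — skip
    scan gray
      scan→index: index black — skip
      merge gray
      merge black
    scan black
  build black
  notify gray
    test gray
      render gray
        link gray
          link→merge: merge black — skip
        link black
        render→deploy: deploy is gray → back edge
Back edge closes the cycle deploy → notify → test → render → deploy; its vertices are {test, deploy, notify, render}.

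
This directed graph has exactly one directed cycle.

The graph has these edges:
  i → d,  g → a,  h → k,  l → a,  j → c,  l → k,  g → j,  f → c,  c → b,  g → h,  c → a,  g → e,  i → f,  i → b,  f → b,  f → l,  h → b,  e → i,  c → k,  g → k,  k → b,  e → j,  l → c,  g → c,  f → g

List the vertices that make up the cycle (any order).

e, f, g, i

DFS with gray/black marking from i:
i gray
  f gray
    c gray
      b gray
      b black
      k gray
        k→b: b black — skip
      k black
      a gray
      a black
    c black
    l gray
      l→k: k black — skip
      l→a: a black — skip
      l→c: c black — skip
    l black
    g gray
      e gray
        j gray
          j→c: c black — skip
        j black
        e→i: i is gray → back edge
Back edge closes the cycle i → f → g → e → i; its vertices are {e, f, g, i}.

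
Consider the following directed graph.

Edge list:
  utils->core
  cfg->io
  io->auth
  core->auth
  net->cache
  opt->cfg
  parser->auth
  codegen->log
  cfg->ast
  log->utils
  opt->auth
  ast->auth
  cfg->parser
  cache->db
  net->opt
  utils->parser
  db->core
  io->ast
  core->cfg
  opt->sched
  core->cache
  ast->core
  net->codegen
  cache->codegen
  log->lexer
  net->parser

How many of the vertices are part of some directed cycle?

9

A vertex is on a directed cycle iff it belongs to a strongly connected component of size ≥ 2 (or has a self-loop).
The vertices on cycles are {db, io, ast, cfg, log, core, cache, utils, codegen} — 9 in total.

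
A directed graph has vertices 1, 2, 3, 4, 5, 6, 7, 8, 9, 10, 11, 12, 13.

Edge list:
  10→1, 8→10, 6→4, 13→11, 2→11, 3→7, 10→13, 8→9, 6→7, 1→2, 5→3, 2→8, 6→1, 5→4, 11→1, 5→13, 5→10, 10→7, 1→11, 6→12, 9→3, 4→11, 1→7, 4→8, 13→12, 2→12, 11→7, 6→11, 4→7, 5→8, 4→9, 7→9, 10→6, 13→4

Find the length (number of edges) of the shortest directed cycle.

For each vertex v, BFS finds the shortest path from v back to v.
The shortest such closed walk is 1 → 11 → 1, length 2.

2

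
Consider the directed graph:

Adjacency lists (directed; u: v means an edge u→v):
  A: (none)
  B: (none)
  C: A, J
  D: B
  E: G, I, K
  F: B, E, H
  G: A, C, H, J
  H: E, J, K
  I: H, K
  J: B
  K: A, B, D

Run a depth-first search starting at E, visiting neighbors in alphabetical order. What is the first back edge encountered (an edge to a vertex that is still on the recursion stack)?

DFS from E (visiting neighbors in alphabetical order); mark gray on enter, black on exit:
E gray
  G gray
    A gray
    A black
    C gray
      C→A: A black — skip
      J gray
        B gray
        B black
      J black
    C black
    H gray
      H→E: E is gray → back edge
First back edge: H → E.

H->E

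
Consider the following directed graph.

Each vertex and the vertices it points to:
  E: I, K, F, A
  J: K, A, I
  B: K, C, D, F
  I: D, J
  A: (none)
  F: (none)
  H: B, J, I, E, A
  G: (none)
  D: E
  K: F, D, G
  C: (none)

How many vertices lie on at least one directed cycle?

5

A vertex is on a directed cycle iff it belongs to a strongly connected component of size ≥ 2 (or has a self-loop).
The vertices on cycles are {D, E, I, J, K} — 5 in total.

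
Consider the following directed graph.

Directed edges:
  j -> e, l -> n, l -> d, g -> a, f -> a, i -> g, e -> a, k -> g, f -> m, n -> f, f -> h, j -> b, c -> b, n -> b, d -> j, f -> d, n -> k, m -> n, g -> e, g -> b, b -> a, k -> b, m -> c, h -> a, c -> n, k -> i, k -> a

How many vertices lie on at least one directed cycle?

A vertex is on a directed cycle iff it belongs to a strongly connected component of size ≥ 2 (or has a self-loop).
The vertices on cycles are {c, f, m, n} — 4 in total.

4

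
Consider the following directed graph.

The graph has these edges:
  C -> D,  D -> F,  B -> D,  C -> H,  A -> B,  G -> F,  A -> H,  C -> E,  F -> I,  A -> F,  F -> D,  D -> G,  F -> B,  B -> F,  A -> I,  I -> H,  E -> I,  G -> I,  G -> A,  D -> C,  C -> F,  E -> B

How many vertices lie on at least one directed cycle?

7

A vertex is on a directed cycle iff it belongs to a strongly connected component of size ≥ 2 (or has a self-loop).
The vertices on cycles are {A, B, C, D, E, F, G} — 7 in total.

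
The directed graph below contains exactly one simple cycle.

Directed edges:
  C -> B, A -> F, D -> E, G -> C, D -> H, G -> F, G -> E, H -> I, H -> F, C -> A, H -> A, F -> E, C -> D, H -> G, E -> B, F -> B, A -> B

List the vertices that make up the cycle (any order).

C, D, G, H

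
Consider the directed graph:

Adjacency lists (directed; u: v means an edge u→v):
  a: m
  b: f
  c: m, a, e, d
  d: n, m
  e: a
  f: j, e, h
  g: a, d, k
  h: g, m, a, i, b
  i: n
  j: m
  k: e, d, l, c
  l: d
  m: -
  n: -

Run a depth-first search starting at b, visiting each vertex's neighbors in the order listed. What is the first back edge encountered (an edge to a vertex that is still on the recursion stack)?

DFS from b (visiting each vertex's neighbors in the order listed); mark gray on enter, black on exit:
b gray
  f gray
    j gray
      m gray
      m black
    j black
    e gray
      a gray
        a→m: m black — skip
      a black
    e black
    h gray
      g gray
        g→a: a black — skip
        d gray
          n gray
          n black
          d→m: m black — skip
        d black
        k gray
          k→e: e black — skip
          k→d: d black — skip
          l gray
            l→d: d black — skip
          l black
          c gray
            c→m: m black — skip
            c→a: a black — skip
            c→e: e black — skip
            c→d: d black — skip
          c black
        k black
      g black
      h→m: m black — skip
      h→a: a black — skip
      i gray
        i→n: n black — skip
      i black
      h→b: b is gray → back edge
First back edge: h → b.

h->b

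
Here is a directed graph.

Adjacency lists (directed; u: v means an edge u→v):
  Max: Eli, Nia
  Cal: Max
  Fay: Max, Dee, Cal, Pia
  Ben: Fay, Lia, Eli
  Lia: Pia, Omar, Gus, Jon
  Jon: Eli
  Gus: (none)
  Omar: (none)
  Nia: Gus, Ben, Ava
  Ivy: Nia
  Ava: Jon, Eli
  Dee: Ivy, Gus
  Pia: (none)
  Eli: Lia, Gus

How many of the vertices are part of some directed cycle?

10

A vertex is on a directed cycle iff it belongs to a strongly connected component of size ≥ 2 (or has a self-loop).
The vertices on cycles are {Ben, Cal, Dee, Eli, Fay, Ivy, Jon, Lia, Max, Nia} — 10 in total.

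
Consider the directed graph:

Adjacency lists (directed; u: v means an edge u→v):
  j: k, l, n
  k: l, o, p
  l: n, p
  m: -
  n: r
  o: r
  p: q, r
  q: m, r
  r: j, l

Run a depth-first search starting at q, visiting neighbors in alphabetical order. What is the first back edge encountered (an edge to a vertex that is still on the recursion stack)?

n→r

DFS from q (visiting neighbors in alphabetical order); mark gray on enter, black on exit:
q gray
  m gray
  m black
  r gray
    j gray
      k gray
        l gray
          n gray
            n→r: r is gray → back edge
First back edge: n → r.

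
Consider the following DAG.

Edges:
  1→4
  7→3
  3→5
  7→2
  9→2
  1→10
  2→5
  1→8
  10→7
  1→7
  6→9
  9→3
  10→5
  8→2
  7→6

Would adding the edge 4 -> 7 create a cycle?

No

Adding 4→7 creates a cycle iff 7 can already reach 4.
Explore from 7: no path reaches 4. The graph stays acyclic.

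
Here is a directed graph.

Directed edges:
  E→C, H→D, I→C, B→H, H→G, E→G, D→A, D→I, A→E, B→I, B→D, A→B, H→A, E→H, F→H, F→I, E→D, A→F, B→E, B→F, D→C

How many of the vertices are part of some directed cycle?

A vertex is on a directed cycle iff it belongs to a strongly connected component of size ≥ 2 (or has a self-loop).
The vertices on cycles are {A, B, D, E, F, H} — 6 in total.

6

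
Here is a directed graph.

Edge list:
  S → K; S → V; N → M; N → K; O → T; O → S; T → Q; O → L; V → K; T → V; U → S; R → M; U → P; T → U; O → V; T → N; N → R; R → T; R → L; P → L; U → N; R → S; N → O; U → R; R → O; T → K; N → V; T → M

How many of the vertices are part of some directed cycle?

A vertex is on a directed cycle iff it belongs to a strongly connected component of size ≥ 2 (or has a self-loop).
The vertices on cycles are {N, O, R, T, U} — 5 in total.

5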